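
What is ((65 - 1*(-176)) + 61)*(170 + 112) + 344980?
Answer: 430144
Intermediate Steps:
((65 - 1*(-176)) + 61)*(170 + 112) + 344980 = ((65 + 176) + 61)*282 + 344980 = (241 + 61)*282 + 344980 = 302*282 + 344980 = 85164 + 344980 = 430144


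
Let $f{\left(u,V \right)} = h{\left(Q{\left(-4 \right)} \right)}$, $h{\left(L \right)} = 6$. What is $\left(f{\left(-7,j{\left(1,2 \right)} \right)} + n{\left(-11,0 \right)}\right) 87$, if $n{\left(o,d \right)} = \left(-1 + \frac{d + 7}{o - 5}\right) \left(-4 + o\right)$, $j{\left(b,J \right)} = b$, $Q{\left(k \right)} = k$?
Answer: $\frac{38367}{16} \approx 2397.9$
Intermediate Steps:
$n{\left(o,d \right)} = \left(-1 + \frac{7 + d}{-5 + o}\right) \left(-4 + o\right)$
$f{\left(u,V \right)} = 6$
$\left(f{\left(-7,j{\left(1,2 \right)} \right)} + n{\left(-11,0 \right)}\right) 87 = \left(6 + \frac{-48 - \left(-11\right)^{2} - 0 + 16 \left(-11\right) + 0 \left(-11\right)}{-5 - 11}\right) 87 = \left(6 + \frac{-48 - 121 + 0 - 176 + 0}{-16}\right) 87 = \left(6 - \frac{-48 - 121 + 0 - 176 + 0}{16}\right) 87 = \left(6 - - \frac{345}{16}\right) 87 = \left(6 + \frac{345}{16}\right) 87 = \frac{441}{16} \cdot 87 = \frac{38367}{16}$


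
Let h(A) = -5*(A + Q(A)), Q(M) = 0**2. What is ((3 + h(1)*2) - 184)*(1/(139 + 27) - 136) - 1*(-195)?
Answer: 4344195/166 ≈ 26170.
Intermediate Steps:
Q(M) = 0
h(A) = -5*A (h(A) = -5*(A + 0) = -5*A)
((3 + h(1)*2) - 184)*(1/(139 + 27) - 136) - 1*(-195) = ((3 - 5*1*2) - 184)*(1/(139 + 27) - 136) - 1*(-195) = ((3 - 5*2) - 184)*(1/166 - 136) + 195 = ((3 - 10) - 184)*(1/166 - 136) + 195 = (-7 - 184)*(-22575/166) + 195 = -191*(-22575/166) + 195 = 4311825/166 + 195 = 4344195/166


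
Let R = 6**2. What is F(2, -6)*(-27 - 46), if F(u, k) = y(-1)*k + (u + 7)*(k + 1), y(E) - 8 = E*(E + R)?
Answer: -8541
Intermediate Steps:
R = 36
y(E) = 8 + E*(36 + E) (y(E) = 8 + E*(E + 36) = 8 + E*(36 + E))
F(u, k) = -27*k + (1 + k)*(7 + u) (F(u, k) = (8 + (-1)**2 + 36*(-1))*k + (u + 7)*(k + 1) = (8 + 1 - 36)*k + (7 + u)*(1 + k) = -27*k + (1 + k)*(7 + u))
F(2, -6)*(-27 - 46) = (7 + 2 - 20*(-6) - 6*2)*(-27 - 46) = (7 + 2 + 120 - 12)*(-73) = 117*(-73) = -8541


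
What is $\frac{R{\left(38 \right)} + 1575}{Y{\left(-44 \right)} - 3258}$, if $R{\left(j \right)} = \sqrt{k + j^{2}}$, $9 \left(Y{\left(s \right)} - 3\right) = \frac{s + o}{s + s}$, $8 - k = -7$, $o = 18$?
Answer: $- \frac{623700}{1288967} - \frac{396 \sqrt{1459}}{1288967} \approx -0.49561$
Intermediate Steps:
$k = 15$ ($k = 8 - -7 = 8 + 7 = 15$)
$Y{\left(s \right)} = 3 + \frac{18 + s}{18 s}$ ($Y{\left(s \right)} = 3 + \frac{\left(s + 18\right) \frac{1}{s + s}}{9} = 3 + \frac{\left(18 + s\right) \frac{1}{2 s}}{9} = 3 + \frac{\frac{1}{2} \frac{1}{s} \left(18 + s\right)}{9} = 3 + \frac{18 + s}{18 s}$)
$R{\left(j \right)} = \sqrt{15 + j^{2}}$
$\frac{R{\left(38 \right)} + 1575}{Y{\left(-44 \right)} - 3258} = \frac{\sqrt{15 + 38^{2}} + 1575}{\left(\frac{55}{18} + \frac{1}{-44}\right) - 3258} = \frac{\sqrt{15 + 1444} + 1575}{\left(\frac{55}{18} - \frac{1}{44}\right) - 3258} = \frac{\sqrt{1459} + 1575}{\frac{1201}{396} - 3258} = \frac{1575 + \sqrt{1459}}{- \frac{1288967}{396}} = \left(1575 + \sqrt{1459}\right) \left(- \frac{396}{1288967}\right) = - \frac{623700}{1288967} - \frac{396 \sqrt{1459}}{1288967}$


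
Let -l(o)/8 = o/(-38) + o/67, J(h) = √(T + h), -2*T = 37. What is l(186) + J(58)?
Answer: 21576/1273 + √158/2 ≈ 23.234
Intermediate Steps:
T = -37/2 (T = -½*37 = -37/2 ≈ -18.500)
J(h) = √(-37/2 + h)
l(o) = 116*o/1273 (l(o) = -8*(o/(-38) + o/67) = -8*(o*(-1/38) + o*(1/67)) = -8*(-o/38 + o/67) = -(-116)*o/1273 = 116*o/1273)
l(186) + J(58) = (116/1273)*186 + √(-74 + 4*58)/2 = 21576/1273 + √(-74 + 232)/2 = 21576/1273 + √158/2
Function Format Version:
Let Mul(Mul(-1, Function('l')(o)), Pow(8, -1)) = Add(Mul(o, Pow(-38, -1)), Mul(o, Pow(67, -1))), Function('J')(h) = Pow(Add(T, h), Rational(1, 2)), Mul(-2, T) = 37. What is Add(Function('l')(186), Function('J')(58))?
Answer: Add(Rational(21576, 1273), Mul(Rational(1, 2), Pow(158, Rational(1, 2)))) ≈ 23.234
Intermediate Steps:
T = Rational(-37, 2) (T = Mul(Rational(-1, 2), 37) = Rational(-37, 2) ≈ -18.500)
Function('J')(h) = Pow(Add(Rational(-37, 2), h), Rational(1, 2))
Function('l')(o) = Mul(Rational(116, 1273), o) (Function('l')(o) = Mul(-8, Add(Mul(o, Pow(-38, -1)), Mul(o, Pow(67, -1)))) = Mul(-8, Add(Mul(o, Rational(-1, 38)), Mul(o, Rational(1, 67)))) = Mul(-8, Add(Mul(Rational(-1, 38), o), Mul(Rational(1, 67), o))) = Mul(-8, Mul(Rational(-29, 2546), o)) = Mul(Rational(116, 1273), o))
Add(Function('l')(186), Function('J')(58)) = Add(Mul(Rational(116, 1273), 186), Mul(Rational(1, 2), Pow(Add(-74, Mul(4, 58)), Rational(1, 2)))) = Add(Rational(21576, 1273), Mul(Rational(1, 2), Pow(Add(-74, 232), Rational(1, 2)))) = Add(Rational(21576, 1273), Mul(Rational(1, 2), Pow(158, Rational(1, 2))))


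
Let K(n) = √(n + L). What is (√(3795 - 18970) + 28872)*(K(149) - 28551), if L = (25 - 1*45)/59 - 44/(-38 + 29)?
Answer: -(28872 + 5*I*√607)*(5053527 - √4810565)/177 ≈ -8.2397e+8 - 3.5156e+6*I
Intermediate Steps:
L = 2416/531 (L = (25 - 45)*(1/59) - 44/(-9) = -20*1/59 - 44*(-⅑) = -20/59 + 44/9 = 2416/531 ≈ 4.5499)
K(n) = √(2416/531 + n) (K(n) = √(n + 2416/531) = √(2416/531 + n))
(√(3795 - 18970) + 28872)*(K(149) - 28551) = (√(3795 - 18970) + 28872)*(√(142544 + 31329*149)/177 - 28551) = (√(-15175) + 28872)*(√(142544 + 4668021)/177 - 28551) = (5*I*√607 + 28872)*(√4810565/177 - 28551) = (28872 + 5*I*√607)*(-28551 + √4810565/177) = (-28551 + √4810565/177)*(28872 + 5*I*√607)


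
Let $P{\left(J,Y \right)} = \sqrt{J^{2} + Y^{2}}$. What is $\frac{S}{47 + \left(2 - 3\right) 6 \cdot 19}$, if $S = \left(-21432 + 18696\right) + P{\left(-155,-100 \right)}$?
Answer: $\frac{2736}{67} - \frac{5 \sqrt{1361}}{67} \approx 38.083$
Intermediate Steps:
$S = -2736 + 5 \sqrt{1361}$ ($S = \left(-21432 + 18696\right) + \sqrt{\left(-155\right)^{2} + \left(-100\right)^{2}} = -2736 + \sqrt{24025 + 10000} = -2736 + \sqrt{34025} = -2736 + 5 \sqrt{1361} \approx -2551.5$)
$\frac{S}{47 + \left(2 - 3\right) 6 \cdot 19} = \frac{-2736 + 5 \sqrt{1361}}{47 + \left(2 - 3\right) 6 \cdot 19} = \frac{-2736 + 5 \sqrt{1361}}{47 + \left(-1\right) 6 \cdot 19} = \frac{-2736 + 5 \sqrt{1361}}{47 - 114} = \frac{-2736 + 5 \sqrt{1361}}{-67} = \left(-2736 + 5 \sqrt{1361}\right) \left(- \frac{1}{67}\right) = \frac{2736}{67} - \frac{5 \sqrt{1361}}{67}$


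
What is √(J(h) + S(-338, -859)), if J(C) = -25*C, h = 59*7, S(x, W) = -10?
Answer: I*√10335 ≈ 101.66*I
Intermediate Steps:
h = 413
√(J(h) + S(-338, -859)) = √(-25*413 - 10) = √(-10325 - 10) = √(-10335) = I*√10335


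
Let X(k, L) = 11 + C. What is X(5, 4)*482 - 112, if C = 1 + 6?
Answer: 8564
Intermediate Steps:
C = 7
X(k, L) = 18 (X(k, L) = 11 + 7 = 18)
X(5, 4)*482 - 112 = 18*482 - 112 = 8676 - 112 = 8564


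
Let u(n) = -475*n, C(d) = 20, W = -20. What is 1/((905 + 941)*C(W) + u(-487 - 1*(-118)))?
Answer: 1/212195 ≈ 4.7126e-6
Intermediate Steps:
1/((905 + 941)*C(W) + u(-487 - 1*(-118))) = 1/((905 + 941)*20 - 475*(-487 - 1*(-118))) = 1/(1846*20 - 475*(-487 + 118)) = 1/(36920 - 475*(-369)) = 1/(36920 + 175275) = 1/212195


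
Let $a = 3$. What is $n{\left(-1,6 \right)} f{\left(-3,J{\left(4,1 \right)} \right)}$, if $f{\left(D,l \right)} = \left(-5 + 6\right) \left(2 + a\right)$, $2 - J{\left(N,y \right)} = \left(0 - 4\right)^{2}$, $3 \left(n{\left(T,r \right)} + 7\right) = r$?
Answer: $-25$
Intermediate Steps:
$n{\left(T,r \right)} = -7 + \frac{r}{3}$
$J{\left(N,y \right)} = -14$ ($J{\left(N,y \right)} = 2 - \left(0 - 4\right)^{2} = 2 - \left(-4\right)^{2} = 2 - 16 = -14$)
$f{\left(D,l \right)} = 5$ ($f{\left(D,l \right)} = \left(-5 + 6\right) \left(2 + 3\right) = 1 \cdot 5 = 5$)
$n{\left(-1,6 \right)} f{\left(-3,J{\left(4,1 \right)} \right)} = \left(-7 + \frac{1}{3} \cdot 6\right) 5 = \left(-7 + 2\right) 5 = \left(-5\right) 5 = -25$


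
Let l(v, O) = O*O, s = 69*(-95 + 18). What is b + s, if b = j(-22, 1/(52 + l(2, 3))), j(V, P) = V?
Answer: -5335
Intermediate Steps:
s = -5313 (s = 69*(-77) = -5313)
l(v, O) = O**2
b = -22
b + s = -22 - 5313 = -5335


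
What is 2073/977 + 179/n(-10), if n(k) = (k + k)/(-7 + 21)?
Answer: -1203451/9770 ≈ -123.18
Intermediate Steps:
n(k) = k/7 (n(k) = (2*k)/14 = (2*k)*(1/14) = k/7)
2073/977 + 179/n(-10) = 2073/977 + 179/(((1/7)*(-10))) = 2073*(1/977) + 179/(-10/7) = 2073/977 + 179*(-7/10) = 2073/977 - 1253/10 = -1203451/9770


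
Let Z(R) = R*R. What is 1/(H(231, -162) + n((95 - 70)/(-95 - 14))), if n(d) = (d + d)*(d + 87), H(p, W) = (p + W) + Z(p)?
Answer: 11881/634328930 ≈ 1.8730e-5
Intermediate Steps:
Z(R) = R²
H(p, W) = W + p + p² (H(p, W) = (p + W) + p² = (W + p) + p² = W + p + p²)
n(d) = 2*d*(87 + d) (n(d) = (2*d)*(87 + d) = 2*d*(87 + d))
1/(H(231, -162) + n((95 - 70)/(-95 - 14))) = 1/((-162 + 231 + 231²) + 2*((95 - 70)/(-95 - 14))*(87 + (95 - 70)/(-95 - 14))) = 1/((-162 + 231 + 53361) + 2*(25/(-109))*(87 + 25/(-109))) = 1/(53430 + 2*(25*(-1/109))*(87 + 25*(-1/109))) = 1/(53430 + 2*(-25/109)*(87 - 25/109)) = 1/(53430 + 2*(-25/109)*(9458/109)) = 1/(53430 - 472900/11881) = 1/(634328930/11881) = 11881/634328930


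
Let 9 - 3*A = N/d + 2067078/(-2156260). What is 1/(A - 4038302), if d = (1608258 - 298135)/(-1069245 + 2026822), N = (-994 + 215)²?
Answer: -4237448729970/17738581706362905143 ≈ -2.3888e-7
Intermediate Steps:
N = 606841 (N = (-779)² = 606841)
d = 1310123/957577 ≈ 1.3682
A = -626484025227594203/4237448729970 (A = 3 - (606841/(1310123/957577) + 2067078/(-2156260))/3 = 3 - (606841*(957577/1310123) + 2067078*(-1/2156260))/3 = 3 - (581096984257/1310123 - 1033539/1078130)/3 = 3 - ⅓*626496737573784113/1412482909990 = 3 - 626496737573784113/4237448729970 = -626484025227594203/4237448729970 ≈ -1.4784e+5)
1/(A - 4038302) = 1/(-626484025227594203/4237448729970 - 4038302) = 1/(-17738581706362905143/4237448729970) = -4237448729970/17738581706362905143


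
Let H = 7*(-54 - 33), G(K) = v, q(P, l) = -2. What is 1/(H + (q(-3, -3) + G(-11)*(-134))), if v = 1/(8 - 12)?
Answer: -2/1155 ≈ -0.0017316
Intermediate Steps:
v = -1/4 (v = 1/(-4) = -1/4 ≈ -0.25000)
G(K) = -1/4
H = -609 (H = 7*(-87) = -609)
1/(H + (q(-3, -3) + G(-11)*(-134))) = 1/(-609 + (-2 - 1/4*(-134))) = 1/(-609 + (-2 + 67/2)) = 1/(-609 + 63/2) = 1/(-1155/2) = -2/1155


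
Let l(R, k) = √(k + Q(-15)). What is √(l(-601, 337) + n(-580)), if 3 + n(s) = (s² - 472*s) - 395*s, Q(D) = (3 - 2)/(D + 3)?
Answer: √(30213252 + 6*√12129)/6 ≈ 916.12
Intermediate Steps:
Q(D) = 1/(3 + D)
l(R, k) = √(-1/12 + k) (l(R, k) = √(k + 1/(3 - 15)) = √(k + 1/(-12)) = √(k - 1/12) = √(-1/12 + k))
n(s) = -3 + s² - 867*s (n(s) = -3 + ((s² - 472*s) - 395*s) = -3 + (s² - 867*s) = -3 + s² - 867*s)
√(l(-601, 337) + n(-580)) = √(√(-3 + 36*337)/6 + (-3 + (-580)² - 867*(-580))) = √(√(-3 + 12132)/6 + (-3 + 336400 + 502860)) = √(√12129/6 + 839257) = √(839257 + √12129/6)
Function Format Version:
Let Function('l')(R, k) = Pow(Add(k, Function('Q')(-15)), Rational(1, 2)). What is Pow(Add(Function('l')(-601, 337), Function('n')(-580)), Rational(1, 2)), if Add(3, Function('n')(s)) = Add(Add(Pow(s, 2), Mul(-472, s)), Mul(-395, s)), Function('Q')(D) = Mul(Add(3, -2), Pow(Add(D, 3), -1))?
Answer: Mul(Rational(1, 6), Pow(Add(30213252, Mul(6, Pow(12129, Rational(1, 2)))), Rational(1, 2))) ≈ 916.12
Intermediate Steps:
Function('Q')(D) = Pow(Add(3, D), -1) (Function('Q')(D) = Mul(1, Pow(Add(3, D), -1)) = Pow(Add(3, D), -1))
Function('l')(R, k) = Pow(Add(Rational(-1, 12), k), Rational(1, 2)) (Function('l')(R, k) = Pow(Add(k, Pow(Add(3, -15), -1)), Rational(1, 2)) = Pow(Add(k, Pow(-12, -1)), Rational(1, 2)) = Pow(Add(k, Rational(-1, 12)), Rational(1, 2)) = Pow(Add(Rational(-1, 12), k), Rational(1, 2)))
Function('n')(s) = Add(-3, Pow(s, 2), Mul(-867, s)) (Function('n')(s) = Add(-3, Add(Add(Pow(s, 2), Mul(-472, s)), Mul(-395, s))) = Add(-3, Add(Pow(s, 2), Mul(-867, s))) = Add(-3, Pow(s, 2), Mul(-867, s)))
Pow(Add(Function('l')(-601, 337), Function('n')(-580)), Rational(1, 2)) = Pow(Add(Mul(Rational(1, 6), Pow(Add(-3, Mul(36, 337)), Rational(1, 2))), Add(-3, Pow(-580, 2), Mul(-867, -580))), Rational(1, 2)) = Pow(Add(Mul(Rational(1, 6), Pow(Add(-3, 12132), Rational(1, 2))), Add(-3, 336400, 502860)), Rational(1, 2)) = Pow(Add(Mul(Rational(1, 6), Pow(12129, Rational(1, 2))), 839257), Rational(1, 2)) = Pow(Add(839257, Mul(Rational(1, 6), Pow(12129, Rational(1, 2)))), Rational(1, 2))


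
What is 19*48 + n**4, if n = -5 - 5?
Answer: 10912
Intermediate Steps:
n = -10
19*48 + n**4 = 19*48 + (-10)**4 = 912 + 10000 = 10912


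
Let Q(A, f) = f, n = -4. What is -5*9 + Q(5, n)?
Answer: -49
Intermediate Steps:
-5*9 + Q(5, n) = -5*9 - 4 = -45 - 4 = -49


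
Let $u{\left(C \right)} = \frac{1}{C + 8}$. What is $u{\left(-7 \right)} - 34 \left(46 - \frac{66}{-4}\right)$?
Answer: $-2124$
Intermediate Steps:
$u{\left(C \right)} = \frac{1}{8 + C}$
$u{\left(-7 \right)} - 34 \left(46 - \frac{66}{-4}\right) = \frac{1}{8 - 7} - 34 \left(46 - \frac{66}{-4}\right) = 1^{-1} - 34 \left(46 - 66 \left(- \frac{1}{4}\right)\right) = 1 - 34 \left(46 - - \frac{33}{2}\right) = 1 - 34 \left(46 + \frac{33}{2}\right) = 1 - 2125 = -2124$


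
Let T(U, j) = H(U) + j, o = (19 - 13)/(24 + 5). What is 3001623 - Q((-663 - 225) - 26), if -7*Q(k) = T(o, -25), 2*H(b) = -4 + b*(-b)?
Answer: 17670531876/5887 ≈ 3.0016e+6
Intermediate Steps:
H(b) = -2 - b²/2 (H(b) = (-4 + b*(-b))/2 = (-4 - b²)/2 = -2 - b²/2)
o = 6/29 ≈ 0.20690
T(U, j) = -2 + j - U²/2 (T(U, j) = (-2 - U²/2) + j = -2 + j - U²/2)
Q(k) = 22725/5887 (Q(k) = -(-2 - 25 - (6/29)²/2)/7 = -(-2 - 25 - ½*36/841)/7 = -(-2 - 25 - 18/841)/7 = -⅐*(-22725/841) = 22725/5887)
3001623 - Q((-663 - 225) - 26) = 3001623 - 1*22725/5887 = 3001623 - 22725/5887 = 17670531876/5887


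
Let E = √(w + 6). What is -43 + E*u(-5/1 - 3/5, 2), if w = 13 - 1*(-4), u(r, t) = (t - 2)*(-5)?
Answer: -43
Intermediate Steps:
u(r, t) = 10 - 5*t (u(r, t) = (-2 + t)*(-5) = 10 - 5*t)
w = 17 (w = 13 + 4 = 17)
E = √23 (E = √(17 + 6) = √23 ≈ 4.7958)
-43 + E*u(-5/1 - 3/5, 2) = -43 + √23*(10 - 5*2) = -43 + √23*(10 - 10) = -43 + √23*0 = -43 + 0 = -43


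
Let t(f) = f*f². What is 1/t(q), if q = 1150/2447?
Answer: 14652168623/1520875000 ≈ 9.6340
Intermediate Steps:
q = 1150/2447 (q = 1150*(1/2447) = 1150/2447 ≈ 0.46996)
t(f) = f³
1/t(q) = 1/((1150/2447)³) = 1/(1520875000/14652168623) = 14652168623/1520875000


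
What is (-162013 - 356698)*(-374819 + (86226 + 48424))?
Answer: 124578302159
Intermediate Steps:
(-162013 - 356698)*(-374819 + (86226 + 48424)) = -518711*(-374819 + 134650) = -518711*(-240169) = 124578302159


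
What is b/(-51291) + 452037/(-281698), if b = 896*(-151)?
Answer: 14927182841/14448572118 ≈ 1.0331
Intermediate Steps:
b = -135296
b/(-51291) + 452037/(-281698) = -135296/(-51291) + 452037/(-281698) = -135296*(-1/51291) + 452037*(-1/281698) = 135296/51291 - 452037/281698 = 14927182841/14448572118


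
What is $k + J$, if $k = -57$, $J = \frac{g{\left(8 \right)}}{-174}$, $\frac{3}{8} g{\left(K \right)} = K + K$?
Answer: $- \frac{14941}{261} \approx -57.245$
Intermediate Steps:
$g{\left(K \right)} = \frac{16 K}{3}$ ($g{\left(K \right)} = \frac{8 \left(K + K\right)}{3} = \frac{8 \cdot 2 K}{3} = \frac{16 K}{3}$)
$J = - \frac{64}{261}$ ($J = \frac{\frac{16}{3} \cdot 8}{-174} = \frac{128}{3} \left(- \frac{1}{174}\right) = - \frac{64}{261} \approx -0.24521$)
$k + J = -57 - \frac{64}{261} = - \frac{14941}{261}$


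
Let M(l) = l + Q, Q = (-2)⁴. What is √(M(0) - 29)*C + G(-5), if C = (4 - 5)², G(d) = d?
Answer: -5 + I*√13 ≈ -5.0 + 3.6056*I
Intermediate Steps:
Q = 16
M(l) = 16 + l (M(l) = l + 16 = 16 + l)
C = 1 (C = (-1)² = 1)
√(M(0) - 29)*C + G(-5) = √((16 + 0) - 29)*1 - 5 = √(16 - 29)*1 - 5 = √(-13)*1 - 5 = (I*√13)*1 - 5 = I*√13 - 5 = -5 + I*√13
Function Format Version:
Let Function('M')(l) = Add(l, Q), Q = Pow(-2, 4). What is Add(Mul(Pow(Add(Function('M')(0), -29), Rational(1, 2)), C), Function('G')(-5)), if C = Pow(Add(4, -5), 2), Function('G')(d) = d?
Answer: Add(-5, Mul(I, Pow(13, Rational(1, 2)))) ≈ Add(-5.0000, Mul(3.6056, I))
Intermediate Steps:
Q = 16
Function('M')(l) = Add(16, l) (Function('M')(l) = Add(l, 16) = Add(16, l))
C = 1 (C = Pow(-1, 2) = 1)
Add(Mul(Pow(Add(Function('M')(0), -29), Rational(1, 2)), C), Function('G')(-5)) = Add(Mul(Pow(Add(Add(16, 0), -29), Rational(1, 2)), 1), -5) = Add(Mul(Pow(Add(16, -29), Rational(1, 2)), 1), -5) = Add(Mul(Pow(-13, Rational(1, 2)), 1), -5) = Add(Mul(Mul(I, Pow(13, Rational(1, 2))), 1), -5) = Add(Mul(I, Pow(13, Rational(1, 2))), -5) = Add(-5, Mul(I, Pow(13, Rational(1, 2))))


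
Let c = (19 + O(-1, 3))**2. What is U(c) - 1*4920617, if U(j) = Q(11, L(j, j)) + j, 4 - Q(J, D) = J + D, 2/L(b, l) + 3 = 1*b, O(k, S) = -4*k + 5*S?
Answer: -7088538382/1441 ≈ -4.9192e+6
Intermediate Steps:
L(b, l) = 2/(-3 + b) (L(b, l) = 2/(-3 + 1*b) = 2/(-3 + b))
Q(J, D) = 4 - D - J (Q(J, D) = 4 - (J + D) = 4 - (D + J) = 4 + (-D - J) = 4 - D - J)
c = 1444 (c = (19 + (-4*(-1) + 5*3))**2 = (19 + (4 + 15))**2 = (19 + 19)**2 = 38**2 = 1444)
U(j) = -7 + j - 2/(-3 + j) (U(j) = (4 - 2/(-3 + j) - 1*11) + j = (4 - 2/(-3 + j) - 11) + j = (-7 - 2/(-3 + j)) + j = -7 + j - 2/(-3 + j))
U(c) - 1*4920617 = (-2 + (-7 + 1444)*(-3 + 1444))/(-3 + 1444) - 1*4920617 = (-2 + 1437*1441)/1441 - 4920617 = (-2 + 2070717)/1441 - 4920617 = (1/1441)*2070715 - 4920617 = 2070715/1441 - 4920617 = -7088538382/1441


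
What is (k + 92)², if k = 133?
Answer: 50625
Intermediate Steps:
(k + 92)² = (133 + 92)² = 225² = 50625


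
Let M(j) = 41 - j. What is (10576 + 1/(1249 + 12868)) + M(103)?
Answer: 148426139/14117 ≈ 10514.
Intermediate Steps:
(10576 + 1/(1249 + 12868)) + M(103) = (10576 + 1/(1249 + 12868)) + (41 - 1*103) = (10576 + 1/14117) + (41 - 103) = (10576 + 1/14117) - 62 = 149301393/14117 - 62 = 148426139/14117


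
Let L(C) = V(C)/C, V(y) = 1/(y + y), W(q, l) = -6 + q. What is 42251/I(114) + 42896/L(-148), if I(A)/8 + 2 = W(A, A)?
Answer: 1593551439115/848 ≈ 1.8792e+9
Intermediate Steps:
I(A) = -64 + 8*A (I(A) = -16 + 8*(-6 + A) = -16 + (-48 + 8*A) = -64 + 8*A)
V(y) = 1/(2*y)
L(C) = 1/(2*C²) (L(C) = (1/(2*C))/C = 1/(2*C²))
42251/I(114) + 42896/L(-148) = 42251/(-64 + 8*114) + 42896/(((½)/(-148)²)) = 42251/(-64 + 912) + 42896/(((½)*(1/21904))) = 42251/848 + 42896/(1/43808) = 42251*(1/848) + 42896*43808 = 42251/848 + 1879187968 = 1593551439115/848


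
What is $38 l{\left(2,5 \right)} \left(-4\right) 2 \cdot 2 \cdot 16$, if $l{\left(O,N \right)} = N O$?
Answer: $-97280$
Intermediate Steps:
$38 l{\left(2,5 \right)} \left(-4\right) 2 \cdot 2 \cdot 16 = 38 \cdot 5 \cdot 2 \left(-4\right) 2 \cdot 2 \cdot 16 = 38 \cdot 10 \left(-4\right) 4 \cdot 16 = 38 \left(\left(-40\right) 4\right) 16 = 38 \left(-160\right) 16 = \left(-6080\right) 16 = -97280$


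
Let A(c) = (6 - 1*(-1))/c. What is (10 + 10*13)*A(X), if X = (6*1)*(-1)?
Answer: -490/3 ≈ -163.33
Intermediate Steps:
X = -6 (X = 6*(-1) = -6)
A(c) = 7/c (A(c) = (6 + 1)/c = 7/c)
(10 + 10*13)*A(X) = (10 + 10*13)*(7/(-6)) = (10 + 130)*(7*(-1/6)) = 140*(-7/6) = -490/3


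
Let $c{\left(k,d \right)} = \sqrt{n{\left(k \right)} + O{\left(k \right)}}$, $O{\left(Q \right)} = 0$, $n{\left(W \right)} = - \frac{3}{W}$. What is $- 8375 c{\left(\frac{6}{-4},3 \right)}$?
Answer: $- 8375 \sqrt{2} \approx -11844.0$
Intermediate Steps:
$c{\left(k,d \right)} = \sqrt{3} \sqrt{- \frac{1}{k}}$ ($c{\left(k,d \right)} = \sqrt{- \frac{3}{k} + 0} = \sqrt{- \frac{3}{k}} = \sqrt{3} \sqrt{- \frac{1}{k}}$)
$- 8375 c{\left(\frac{6}{-4},3 \right)} = - 8375 \sqrt{3} \sqrt{- \frac{1}{6 \frac{1}{-4}}} = - 8375 \sqrt{3} \sqrt{- \frac{1}{6 \left(- \frac{1}{4}\right)}} = - 8375 \sqrt{3} \sqrt{- \frac{1}{- \frac{3}{2}}} = - 8375 \sqrt{3} \sqrt{\left(-1\right) \left(- \frac{2}{3}\right)} = - 8375 \sqrt{3} \sqrt{\frac{2}{3}} = - 8375 \sqrt{3} \frac{\sqrt{6}}{3} = - 8375 \sqrt{2}$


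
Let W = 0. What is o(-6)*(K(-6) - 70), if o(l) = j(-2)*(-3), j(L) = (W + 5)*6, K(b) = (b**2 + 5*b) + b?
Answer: 6300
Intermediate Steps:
K(b) = b**2 + 6*b
j(L) = 30 (j(L) = (0 + 5)*6 = 5*6 = 30)
o(l) = -90 (o(l) = 30*(-3) = -90)
o(-6)*(K(-6) - 70) = -90*(-6*(6 - 6) - 70) = -90*(-6*0 - 70) = -90*(0 - 70) = -90*(-70) = 6300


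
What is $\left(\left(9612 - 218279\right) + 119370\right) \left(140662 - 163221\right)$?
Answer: $2014451023$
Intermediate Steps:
$\left(\left(9612 - 218279\right) + 119370\right) \left(140662 - 163221\right) = \left(\left(9612 - 218279\right) + 119370\right) \left(-22559\right) = \left(-208667 + 119370\right) \left(-22559\right) = \left(-89297\right) \left(-22559\right) = 2014451023$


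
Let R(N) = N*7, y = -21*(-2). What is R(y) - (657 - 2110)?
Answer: 1747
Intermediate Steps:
y = 42
R(N) = 7*N
R(y) - (657 - 2110) = 7*42 - (657 - 2110) = 294 - 1*(-1453) = 294 + 1453 = 1747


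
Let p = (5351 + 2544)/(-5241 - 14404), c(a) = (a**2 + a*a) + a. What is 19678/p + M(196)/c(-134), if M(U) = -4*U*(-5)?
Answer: -1383082471478/28246731 ≈ -48964.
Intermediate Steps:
M(U) = 20*U
c(a) = a + 2*a**2 (c(a) = (a**2 + a**2) + a = 2*a**2 + a = a + 2*a**2)
p = -1579/3929 (p = 7895/(-19645) = 7895*(-1/19645) = -1579/3929 ≈ -0.40188)
19678/p + M(196)/c(-134) = 19678/(-1579/3929) + (20*196)/((-134*(1 + 2*(-134)))) = 19678*(-3929/1579) + 3920/((-134*(1 - 268))) = -77314862/1579 + 3920/((-134*(-267))) = -77314862/1579 + 3920/35778 = -77314862/1579 + 3920*(1/35778) = -77314862/1579 + 1960/17889 = -1383082471478/28246731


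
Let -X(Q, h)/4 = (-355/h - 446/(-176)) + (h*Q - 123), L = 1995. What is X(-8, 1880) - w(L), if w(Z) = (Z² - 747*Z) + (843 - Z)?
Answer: -1255258102/517 ≈ -2.4280e+6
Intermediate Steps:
w(Z) = 843 + Z² - 748*Z
X(Q, h) = 10601/22 + 1420/h - 4*Q*h (X(Q, h) = -4*((-355/h - 446/(-176)) + (h*Q - 123)) = -4*((-355/h - 446*(-1/176)) + (Q*h - 123)) = -4*((-355/h + 223/88) + (-123 + Q*h)) = -4*((223/88 - 355/h) + (-123 + Q*h)) = -4*(-10601/88 - 355/h + Q*h) = 10601/22 + 1420/h - 4*Q*h)
X(-8, 1880) - w(L) = (10601/22 + 1420/1880 - 4*(-8)*1880) - (843 + 1995² - 748*1995) = (10601/22 + 1420*(1/1880) + 60160) - (843 + 3980025 - 1492260) = (10601/22 + 71/94 + 60160) - 1*2488608 = 31352234/517 - 2488608 = -1255258102/517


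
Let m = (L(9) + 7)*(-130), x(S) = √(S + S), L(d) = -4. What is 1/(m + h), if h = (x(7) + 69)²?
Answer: 4385/18961609 - 138*√14/18961609 ≈ 0.00020403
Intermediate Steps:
x(S) = √2*√S (x(S) = √(2*S) = √2*√S)
h = (69 + √14)² (h = (√2*√7 + 69)² = (√14 + 69)² = (69 + √14)² ≈ 5291.4)
m = -390 (m = (-4 + 7)*(-130) = 3*(-130) = -390)
1/(m + h) = 1/(-390 + (69 + √14)²)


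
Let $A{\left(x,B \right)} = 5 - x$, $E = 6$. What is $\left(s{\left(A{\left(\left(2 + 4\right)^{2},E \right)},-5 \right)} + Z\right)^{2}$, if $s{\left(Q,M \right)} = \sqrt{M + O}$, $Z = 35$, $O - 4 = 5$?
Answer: $1369$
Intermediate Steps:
$O = 9$ ($O = 4 + 5 = 9$)
$s{\left(Q,M \right)} = \sqrt{9 + M}$ ($s{\left(Q,M \right)} = \sqrt{M + 9} = \sqrt{9 + M}$)
$\left(s{\left(A{\left(\left(2 + 4\right)^{2},E \right)},-5 \right)} + Z\right)^{2} = \left(\sqrt{9 - 5} + 35\right)^{2} = \left(\sqrt{4} + 35\right)^{2} = \left(2 + 35\right)^{2} = 37^{2} = 1369$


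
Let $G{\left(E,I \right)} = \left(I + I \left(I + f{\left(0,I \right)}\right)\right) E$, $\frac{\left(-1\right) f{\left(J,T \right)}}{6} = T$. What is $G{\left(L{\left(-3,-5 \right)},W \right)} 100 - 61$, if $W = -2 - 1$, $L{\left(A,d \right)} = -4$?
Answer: $19139$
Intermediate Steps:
$f{\left(J,T \right)} = - 6 T$
$W = -3$ ($W = -2 - 1 = -3$)
$G{\left(E,I \right)} = E \left(I - 5 I^{2}\right)$ ($G{\left(E,I \right)} = \left(I + I \left(I - 6 I\right)\right) E = \left(I + I \left(- 5 I\right)\right) E = \left(I - 5 I^{2}\right) E = E \left(I - 5 I^{2}\right)$)
$G{\left(L{\left(-3,-5 \right)},W \right)} 100 - 61 = \left(-4\right) \left(-3\right) \left(1 - -15\right) 100 - 61 = \left(-4\right) \left(-3\right) \left(1 + 15\right) 100 - 61 = \left(-4\right) \left(-3\right) 16 \cdot 100 - 61 = 192 \cdot 100 - 61 = 19200 - 61 = 19139$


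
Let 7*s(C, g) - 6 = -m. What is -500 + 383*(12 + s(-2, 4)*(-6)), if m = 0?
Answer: 14884/7 ≈ 2126.3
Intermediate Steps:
s(C, g) = 6/7 (s(C, g) = 6/7 + (-1*0)/7 = 6/7 + (⅐)*0 = 6/7 + 0 = 6/7)
-500 + 383*(12 + s(-2, 4)*(-6)) = -500 + 383*(12 + (6/7)*(-6)) = -500 + 383*(12 - 36/7) = -500 + 383*(48/7) = -500 + 18384/7 = 14884/7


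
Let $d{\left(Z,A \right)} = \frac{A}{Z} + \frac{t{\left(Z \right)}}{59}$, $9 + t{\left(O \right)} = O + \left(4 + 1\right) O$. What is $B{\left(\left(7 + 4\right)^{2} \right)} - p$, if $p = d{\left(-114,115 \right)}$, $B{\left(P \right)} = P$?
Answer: $\frac{899633}{6726} \approx 133.75$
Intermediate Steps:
$t{\left(O \right)} = -9 + 6 O$ ($t{\left(O \right)} = -9 + \left(O + \left(4 + 1\right) O\right) = -9 + \left(O + 5 O\right) = -9 + 6 O$)
$d{\left(Z,A \right)} = - \frac{9}{59} + \frac{6 Z}{59} + \frac{A}{Z}$ ($d{\left(Z,A \right)} = \frac{A}{Z} + \frac{-9 + 6 Z}{59} = \frac{A}{Z} + \left(-9 + 6 Z\right) \frac{1}{59} = \frac{A}{Z} + \left(- \frac{9}{59} + \frac{6 Z}{59}\right) = - \frac{9}{59} + \frac{6 Z}{59} + \frac{A}{Z}$)
$p = - \frac{85787}{6726}$ ($p = - \frac{9}{59} + \frac{6}{59} \left(-114\right) + \frac{115}{-114} = - \frac{9}{59} - \frac{684}{59} + 115 \left(- \frac{1}{114}\right) = - \frac{9}{59} - \frac{684}{59} - \frac{115}{114} = - \frac{85787}{6726} \approx -12.755$)
$B{\left(\left(7 + 4\right)^{2} \right)} - p = \left(7 + 4\right)^{2} - - \frac{85787}{6726} = 11^{2} + \frac{85787}{6726} = 121 + \frac{85787}{6726} = \frac{899633}{6726}$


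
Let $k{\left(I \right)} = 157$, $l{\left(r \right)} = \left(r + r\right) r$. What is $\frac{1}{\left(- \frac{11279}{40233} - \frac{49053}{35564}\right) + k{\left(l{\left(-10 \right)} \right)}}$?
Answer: $\frac{1430846412}{222268210979} \approx 0.0064375$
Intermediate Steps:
$l{\left(r \right)} = 2 r^{2}$ ($l{\left(r \right)} = 2 r r = 2 r^{2}$)
$\frac{1}{\left(- \frac{11279}{40233} - \frac{49053}{35564}\right) + k{\left(l{\left(-10 \right)} \right)}} = \frac{1}{\left(- \frac{11279}{40233} - \frac{49053}{35564}\right) + 157} = \frac{1}{- \frac{2374675705}{1430846412} + 157} = \frac{1}{\frac{222268210979}{1430846412}} = \frac{1430846412}{222268210979}$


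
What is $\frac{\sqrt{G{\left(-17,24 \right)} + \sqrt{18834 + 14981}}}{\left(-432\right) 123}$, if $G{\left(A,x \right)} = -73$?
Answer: $- \frac{\sqrt{-73 + \sqrt{33815}}}{53136} \approx -0.00019818$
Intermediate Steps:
$\frac{\sqrt{G{\left(-17,24 \right)} + \sqrt{18834 + 14981}}}{\left(-432\right) 123} = \frac{\sqrt{-73 + \sqrt{18834 + 14981}}}{\left(-432\right) 123} = \frac{\sqrt{-73 + \sqrt{33815}}}{-53136} = \sqrt{-73 + \sqrt{33815}} \left(- \frac{1}{53136}\right) = - \frac{\sqrt{-73 + \sqrt{33815}}}{53136}$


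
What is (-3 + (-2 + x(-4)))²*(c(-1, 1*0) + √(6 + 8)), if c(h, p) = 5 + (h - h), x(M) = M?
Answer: 405 + 81*√14 ≈ 708.07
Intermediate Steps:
c(h, p) = 5 (c(h, p) = 5 + 0 = 5)
(-3 + (-2 + x(-4)))²*(c(-1, 1*0) + √(6 + 8)) = (-3 + (-2 - 4))²*(5 + √(6 + 8)) = (-3 - 6)²*(5 + √14) = (-9)²*(5 + √14) = 81*(5 + √14) = 405 + 81*√14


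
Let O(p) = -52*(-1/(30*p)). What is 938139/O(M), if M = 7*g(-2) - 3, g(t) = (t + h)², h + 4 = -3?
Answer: 3968327970/13 ≈ 3.0526e+8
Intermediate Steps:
h = -7 (h = -4 - 3 = -7)
g(t) = (-7 + t)² (g(t) = (t - 7)² = (-7 + t)²)
M = 564 (M = 7*(-7 - 2)² - 3 = 7*(-9)² - 3 = 7*81 - 3 = 567 - 3 = 564)
O(p) = 26/(15*p) (O(p) = -52*(-1/(30*p)) = -(-26)/(15*p) = 26/(15*p))
938139/O(M) = 938139/(((26/15)/564)) = 938139/(((26/15)*(1/564))) = 938139/(13/4230) = 938139*(4230/13) = 3968327970/13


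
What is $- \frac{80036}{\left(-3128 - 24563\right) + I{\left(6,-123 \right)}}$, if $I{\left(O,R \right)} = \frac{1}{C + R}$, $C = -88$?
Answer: $\frac{8443798}{2921401} \approx 2.8903$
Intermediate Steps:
$I{\left(O,R \right)} = \frac{1}{-88 + R}$
$- \frac{80036}{\left(-3128 - 24563\right) + I{\left(6,-123 \right)}} = - \frac{80036}{\left(-3128 - 24563\right) + \frac{1}{-88 - 123}} = - \frac{80036}{-27691 + \frac{1}{-211}} = - \frac{80036}{-27691 - \frac{1}{211}} = - \frac{80036}{- \frac{5842802}{211}} = \left(-80036\right) \left(- \frac{211}{5842802}\right) = \frac{8443798}{2921401}$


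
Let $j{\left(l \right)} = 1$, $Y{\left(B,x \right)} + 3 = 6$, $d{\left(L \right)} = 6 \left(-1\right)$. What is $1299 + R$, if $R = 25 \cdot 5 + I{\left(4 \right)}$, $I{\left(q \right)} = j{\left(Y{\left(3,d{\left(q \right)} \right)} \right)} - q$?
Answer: $1421$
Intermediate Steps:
$d{\left(L \right)} = -6$
$Y{\left(B,x \right)} = 3$ ($Y{\left(B,x \right)} = -3 + 6 = 3$)
$I{\left(q \right)} = 1 - q$
$R = 122$ ($R = 25 \cdot 5 + \left(1 - 4\right) = 125 + \left(1 - 4\right) = 125 - 3 = 122$)
$1299 + R = 1299 + 122 = 1421$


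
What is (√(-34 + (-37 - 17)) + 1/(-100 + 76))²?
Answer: (-1 + 48*I*√22)²/576 ≈ -87.998 - 0.78174*I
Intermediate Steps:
(√(-34 + (-37 - 17)) + 1/(-100 + 76))² = (√(-34 - 54) + 1/(-24))² = (√(-88) - 1/24)² = (2*I*√22 - 1/24)² = (-1/24 + 2*I*√22)²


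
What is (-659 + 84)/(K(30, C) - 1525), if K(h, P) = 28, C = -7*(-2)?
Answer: 575/1497 ≈ 0.38410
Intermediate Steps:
C = 14
(-659 + 84)/(K(30, C) - 1525) = (-659 + 84)/(28 - 1525) = -575/(-1497) = -575*(-1/1497) = 575/1497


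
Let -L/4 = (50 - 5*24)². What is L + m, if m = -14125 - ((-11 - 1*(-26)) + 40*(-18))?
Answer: -33020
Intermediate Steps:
L = -19600 (L = -4*(50 - 5*24)² = -4*(50 - 120)² = -4*(-70)² = -4*4900 = -19600)
m = -13420 (m = -14125 - ((-11 + 26) - 720) = -14125 - (15 - 720) = -14125 - 1*(-705) = -14125 + 705 = -13420)
L + m = -19600 - 13420 = -33020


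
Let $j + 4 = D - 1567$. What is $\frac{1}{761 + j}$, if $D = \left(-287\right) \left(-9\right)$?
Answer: $\frac{1}{1773} \approx 0.00056402$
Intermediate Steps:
$D = 2583$
$j = 1012$ ($j = -4 + \left(2583 - 1567\right) = -4 + 1016 = 1012$)
$\frac{1}{761 + j} = \frac{1}{761 + 1012} = \frac{1}{1773}$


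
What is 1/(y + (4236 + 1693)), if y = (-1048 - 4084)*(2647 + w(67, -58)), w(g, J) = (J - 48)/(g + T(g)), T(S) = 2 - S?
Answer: -1/13306479 ≈ -7.5151e-8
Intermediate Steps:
w(g, J) = -24 + J/2 (w(g, J) = (J - 48)/(g + (2 - g)) = (-48 + J)/2 = (-48 + J)*(½) = -24 + J/2)
y = -13312408 (y = (-1048 - 4084)*(2647 + (-24 + (½)*(-58))) = -5132*(2647 + (-24 - 29)) = -5132*(2647 - 53) = -5132*2594 = -13312408)
1/(y + (4236 + 1693)) = 1/(-13312408 + (4236 + 1693)) = 1/(-13312408 + 5929) = 1/(-13306479) = -1/13306479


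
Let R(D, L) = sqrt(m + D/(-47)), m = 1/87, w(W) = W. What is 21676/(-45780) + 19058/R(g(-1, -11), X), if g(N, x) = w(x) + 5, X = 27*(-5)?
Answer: -5419/11445 + 19058*sqrt(2326641)/569 ≈ 51089.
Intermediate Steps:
X = -135
g(N, x) = 5 + x (g(N, x) = x + 5 = 5 + x)
m = 1/87 ≈ 0.011494
R(D, L) = sqrt(1/87 - D/47) (R(D, L) = sqrt(1/87 + D/(-47)) = sqrt(1/87 + D*(-1/47)) = sqrt(1/87 - D/47))
21676/(-45780) + 19058/R(g(-1, -11), X) = 21676/(-45780) + 19058/((sqrt(192183 - 355743*(5 - 11))/4089)) = 21676*(-1/45780) + 19058/((sqrt(192183 - 355743*(-6))/4089)) = -5419/11445 + 19058/((sqrt(192183 + 2134458)/4089)) = -5419/11445 + 19058/((sqrt(2326641)/4089)) = -5419/11445 + 19058*(sqrt(2326641)/569) = -5419/11445 + 19058*sqrt(2326641)/569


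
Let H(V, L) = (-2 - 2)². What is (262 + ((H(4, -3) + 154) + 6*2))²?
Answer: 197136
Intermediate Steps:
H(V, L) = 16 (H(V, L) = (-4)² = 16)
(262 + ((H(4, -3) + 154) + 6*2))² = (262 + ((16 + 154) + 6*2))² = (262 + (170 + 12))² = (262 + 182)² = 444² = 197136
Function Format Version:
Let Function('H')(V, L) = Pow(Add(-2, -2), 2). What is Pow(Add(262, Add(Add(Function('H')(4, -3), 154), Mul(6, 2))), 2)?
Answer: 197136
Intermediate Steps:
Function('H')(V, L) = 16 (Function('H')(V, L) = Pow(-4, 2) = 16)
Pow(Add(262, Add(Add(Function('H')(4, -3), 154), Mul(6, 2))), 2) = Pow(Add(262, Add(Add(16, 154), Mul(6, 2))), 2) = Pow(Add(262, Add(170, 12)), 2) = Pow(Add(262, 182), 2) = Pow(444, 2) = 197136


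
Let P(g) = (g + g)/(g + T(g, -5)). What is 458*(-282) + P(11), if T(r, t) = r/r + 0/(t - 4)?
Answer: -774925/6 ≈ -1.2915e+5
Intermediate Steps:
T(r, t) = 1 (T(r, t) = 1 + 0/(-4 + t) = 1 + 0 = 1)
P(g) = 2*g/(1 + g) (P(g) = (g + g)/(g + 1) = (2*g)/(1 + g) = 2*g/(1 + g))
458*(-282) + P(11) = 458*(-282) + 2*11/(1 + 11) = -129156 + 2*11/12 = -129156 + 2*11*(1/12) = -129156 + 11/6 = -774925/6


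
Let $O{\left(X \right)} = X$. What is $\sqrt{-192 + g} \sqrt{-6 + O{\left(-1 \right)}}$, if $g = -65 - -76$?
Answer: $- \sqrt{1267} \approx -35.595$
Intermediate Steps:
$g = 11$ ($g = -65 + 76 = 11$)
$\sqrt{-192 + g} \sqrt{-6 + O{\left(-1 \right)}} = \sqrt{-192 + 11} \sqrt{-6 - 1} = \sqrt{-181} \sqrt{-7} = i \sqrt{181} i \sqrt{7} = - \sqrt{1267}$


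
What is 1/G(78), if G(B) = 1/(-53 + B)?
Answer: 25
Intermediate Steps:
1/G(78) = 1/(1/(-53 + 78)) = 1/(1/25) = 25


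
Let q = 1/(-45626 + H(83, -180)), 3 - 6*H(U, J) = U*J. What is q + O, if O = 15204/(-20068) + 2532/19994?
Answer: -2730325117223/4326917605179 ≈ -0.63101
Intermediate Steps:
H(U, J) = ½ - J*U/6 (H(U, J) = ½ - U*J/6 = ½ - J*U/6)
O = -31647075/50154949 (O = 15204*(-1/20068) + 2532*(1/19994) = -3801/5017 + 1266/9997 = -31647075/50154949 ≈ -0.63099)
q = -2/86271 (q = 1/(-45626 + (½ - ⅙*(-180)*83)) = 1/(-45626 + (½ + 2490)) = 1/(-45626 + 4981/2) = 1/(-86271/2) = -2/86271 ≈ -2.3183e-5)
q + O = -2/86271 - 31647075/50154949 = -2730325117223/4326917605179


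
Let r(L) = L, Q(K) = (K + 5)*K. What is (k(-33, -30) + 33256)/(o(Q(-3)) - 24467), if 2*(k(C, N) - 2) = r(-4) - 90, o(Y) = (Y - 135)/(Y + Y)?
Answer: -132844/97821 ≈ -1.3580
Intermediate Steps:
Q(K) = K*(5 + K) (Q(K) = (5 + K)*K = K*(5 + K))
o(Y) = (-135 + Y)/(2*Y) (o(Y) = (-135 + Y)/((2*Y)) = (-135 + Y)*(1/(2*Y)) = (-135 + Y)/(2*Y))
k(C, N) = -45 (k(C, N) = 2 + (-4 - 90)/2 = 2 + (½)*(-94) = 2 - 47 = -45)
(k(-33, -30) + 33256)/(o(Q(-3)) - 24467) = (-45 + 33256)/((-135 - 3*(5 - 3))/(2*((-3*(5 - 3)))) - 24467) = 33211/((-135 - 3*2)/(2*((-3*2))) - 24467) = 33211/((½)*(-135 - 6)/(-6) - 24467) = 33211/((½)*(-⅙)*(-141) - 24467) = 33211/(47/4 - 24467) = 33211/(-97821/4) = 33211*(-4/97821) = -132844/97821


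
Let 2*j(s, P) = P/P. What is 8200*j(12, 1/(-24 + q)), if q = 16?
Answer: 4100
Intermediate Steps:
j(s, P) = 1/2 (j(s, P) = (P/P)/2 = (1/2)*1 = 1/2)
8200*j(12, 1/(-24 + q)) = 8200*(1/2) = 4100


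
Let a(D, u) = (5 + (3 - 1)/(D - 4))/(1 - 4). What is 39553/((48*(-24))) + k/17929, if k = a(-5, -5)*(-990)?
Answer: -707329417/20654208 ≈ -34.246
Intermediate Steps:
a(D, u) = -5/3 - 2/(3*(-4 + D)) (a(D, u) = (5 + 2/(-4 + D))/(-3) = (5 + 2/(-4 + D))*(-⅓) = -5/3 - 2/(3*(-4 + D)))
k = 4730/3 (k = ((18 - 5*(-5))/(3*(-4 - 5)))*(-990) = ((⅓)*(18 + 25)/(-9))*(-990) = ((⅓)*(-⅑)*43)*(-990) = -43/27*(-990) = 4730/3 ≈ 1576.7)
39553/((48*(-24))) + k/17929 = 39553/((48*(-24))) + (4730/3)/17929 = 39553/(-1152) + (4730/3)*(1/17929) = 39553*(-1/1152) + 4730/53787 = -39553/1152 + 4730/53787 = -707329417/20654208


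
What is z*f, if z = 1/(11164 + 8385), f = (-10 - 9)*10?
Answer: -190/19549 ≈ -0.0097192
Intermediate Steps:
f = -190 (f = -19*10 = -190)
z = 1/19549 ≈ 5.1154e-5
z*f = (1/19549)*(-190) = -190/19549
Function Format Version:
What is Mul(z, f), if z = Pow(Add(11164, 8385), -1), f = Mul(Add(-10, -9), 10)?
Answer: Rational(-190, 19549) ≈ -0.0097192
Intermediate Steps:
f = -190 (f = Mul(-19, 10) = -190)
z = Rational(1, 19549) (z = Pow(19549, -1) = Rational(1, 19549) ≈ 5.1154e-5)
Mul(z, f) = Mul(Rational(1, 19549), -190) = Rational(-190, 19549)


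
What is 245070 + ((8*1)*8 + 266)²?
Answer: 353970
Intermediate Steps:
245070 + ((8*1)*8 + 266)² = 245070 + (8*8 + 266)² = 245070 + (64 + 266)² = 245070 + 330² = 245070 + 108900 = 353970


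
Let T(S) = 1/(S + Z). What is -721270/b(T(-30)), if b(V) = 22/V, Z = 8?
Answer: 32785/22 ≈ 1490.2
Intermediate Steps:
T(S) = 1/(8 + S) (T(S) = 1/(S + 8) = 1/(8 + S))
-721270/b(T(-30)) = -721270*1/(22*(8 - 30)) = -721270/(22/(1/(-22))) = -721270/(22/(-1/22)) = -721270/(22*(-22)) = -721270/(-484) = -721270*(-1/484) = 32785/22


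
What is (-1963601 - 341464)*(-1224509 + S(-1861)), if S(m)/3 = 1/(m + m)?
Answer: 10505616110267565/3722 ≈ 2.8226e+12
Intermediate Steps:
S(m) = 3/(2*m) (S(m) = 3/(m + m) = 3/((2*m)) = 3*(1/(2*m)) = 3/(2*m))
(-1963601 - 341464)*(-1224509 + S(-1861)) = (-1963601 - 341464)*(-1224509 + (3/2)/(-1861)) = -2305065*(-1224509 + (3/2)*(-1/1861)) = -2305065*(-1224509 - 3/3722) = -2305065*(-4557622501/3722) = 10505616110267565/3722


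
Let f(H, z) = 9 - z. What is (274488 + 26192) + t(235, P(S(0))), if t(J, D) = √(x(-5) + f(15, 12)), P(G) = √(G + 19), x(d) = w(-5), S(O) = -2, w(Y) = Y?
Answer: 300680 + 2*I*√2 ≈ 3.0068e+5 + 2.8284*I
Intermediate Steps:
x(d) = -5
P(G) = √(19 + G)
t(J, D) = 2*I*√2 (t(J, D) = √(-5 + (9 - 1*12)) = √(-5 + (9 - 12)) = √(-5 - 3) = √(-8) = 2*I*√2)
(274488 + 26192) + t(235, P(S(0))) = (274488 + 26192) + 2*I*√2 = 300680 + 2*I*√2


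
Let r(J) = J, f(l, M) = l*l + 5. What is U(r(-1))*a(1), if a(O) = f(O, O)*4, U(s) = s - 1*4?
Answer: -120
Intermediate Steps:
f(l, M) = 5 + l² (f(l, M) = l² + 5 = 5 + l²)
U(s) = -4 + s (U(s) = s - 4 = -4 + s)
a(O) = 20 + 4*O² (a(O) = (5 + O²)*4 = 20 + 4*O²)
U(r(-1))*a(1) = (-4 - 1)*(20 + 4*1²) = -5*(20 + 4*1) = -5*(20 + 4) = -5*24 = -120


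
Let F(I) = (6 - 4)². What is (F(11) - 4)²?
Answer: 0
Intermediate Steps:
F(I) = 4 (F(I) = 2² = 4)
(F(11) - 4)² = (4 - 4)² = 0² = 0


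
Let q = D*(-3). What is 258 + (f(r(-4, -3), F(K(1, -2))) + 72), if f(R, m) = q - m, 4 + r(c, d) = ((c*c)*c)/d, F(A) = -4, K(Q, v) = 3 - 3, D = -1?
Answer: 337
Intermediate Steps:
K(Q, v) = 0
q = 3 (q = -1*(-3) = 3)
r(c, d) = -4 + c³/d (r(c, d) = -4 + ((c*c)*c)/d = -4 + (c²*c)/d = -4 + c³/d)
f(R, m) = 3 - m
258 + (f(r(-4, -3), F(K(1, -2))) + 72) = 258 + ((3 - 1*(-4)) + 72) = 258 + ((3 + 4) + 72) = 258 + (7 + 72) = 258 + 79 = 337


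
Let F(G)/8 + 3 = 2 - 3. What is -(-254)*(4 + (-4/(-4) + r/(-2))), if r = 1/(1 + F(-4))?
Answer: 39497/31 ≈ 1274.1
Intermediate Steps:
F(G) = -32 (F(G) = -24 + 8*(2 - 3) = -24 + 8*(-1) = -24 - 8 = -32)
r = -1/31 (r = 1/(1 - 32) = 1/(-31) = -1/31 ≈ -0.032258)
-(-254)*(4 + (-4/(-4) + r/(-2))) = -(-254)*(4 + (-4/(-4) - 1/31/(-2))) = -(-254)*(4 + (-4*(-¼) - 1/31*(-½))) = -(-254)*(4 + (1 + 1/62)) = -(-254)*(4 + 63/62) = -(-254)*311/62 = -127*(-311/31) = 39497/31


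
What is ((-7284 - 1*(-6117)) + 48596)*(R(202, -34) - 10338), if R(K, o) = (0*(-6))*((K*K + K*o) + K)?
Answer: -490321002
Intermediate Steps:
R(K, o) = 0 (R(K, o) = 0*((K**2 + K*o) + K) = 0*(K + K**2 + K*o) = 0)
((-7284 - 1*(-6117)) + 48596)*(R(202, -34) - 10338) = ((-7284 - 1*(-6117)) + 48596)*(0 - 10338) = ((-7284 + 6117) + 48596)*(-10338) = (-1167 + 48596)*(-10338) = 47429*(-10338) = -490321002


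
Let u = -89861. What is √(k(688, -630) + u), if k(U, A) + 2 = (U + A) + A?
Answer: I*√90435 ≈ 300.72*I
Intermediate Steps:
k(U, A) = -2 + U + 2*A (k(U, A) = -2 + ((U + A) + A) = -2 + ((A + U) + A) = -2 + (U + 2*A) = -2 + U + 2*A)
√(k(688, -630) + u) = √((-2 + 688 + 2*(-630)) - 89861) = √((-2 + 688 - 1260) - 89861) = √(-574 - 89861) = √(-90435) = I*√90435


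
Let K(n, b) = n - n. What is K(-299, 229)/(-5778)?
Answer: 0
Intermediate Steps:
K(n, b) = 0
K(-299, 229)/(-5778) = 0/(-5778) = 0*(-1/5778) = 0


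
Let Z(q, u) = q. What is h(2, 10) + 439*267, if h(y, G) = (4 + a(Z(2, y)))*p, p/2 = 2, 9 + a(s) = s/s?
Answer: 117197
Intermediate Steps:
a(s) = -8 (a(s) = -9 + s/s = -9 + 1 = -8)
p = 4 (p = 2*2 = 4)
h(y, G) = -16 (h(y, G) = (4 - 8)*4 = -4*4 = -16)
h(2, 10) + 439*267 = -16 + 439*267 = -16 + 117213 = 117197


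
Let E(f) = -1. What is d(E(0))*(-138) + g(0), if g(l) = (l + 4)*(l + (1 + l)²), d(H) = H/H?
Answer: -134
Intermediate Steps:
d(H) = 1
g(l) = (4 + l)*(l + (1 + l)²)
d(E(0))*(-138) + g(0) = 1*(-138) + (4 + 0³ + 7*0² + 13*0) = -138 + (4 + 0 + 7*0 + 0) = -138 + (4 + 0 + 0 + 0) = -138 + 4 = -134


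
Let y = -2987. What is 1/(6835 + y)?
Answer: 1/3848 ≈ 0.00025988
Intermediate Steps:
1/(6835 + y) = 1/(6835 - 2987) = 1/3848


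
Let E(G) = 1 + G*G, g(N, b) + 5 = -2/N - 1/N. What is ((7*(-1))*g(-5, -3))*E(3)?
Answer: 308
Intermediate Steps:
g(N, b) = -5 - 3/N (g(N, b) = -5 + (-2/N - 1/N) = -5 - 3/N)
E(G) = 1 + G²
((7*(-1))*g(-5, -3))*E(3) = ((7*(-1))*(-5 - 3/(-5)))*(1 + 3²) = (-7*(-5 - 3*(-⅕)))*(1 + 9) = -7*(-5 + ⅗)*10 = -7*(-22/5)*10 = (154/5)*10 = 308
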